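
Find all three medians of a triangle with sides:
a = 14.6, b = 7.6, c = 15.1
Median formula: m_a = ½√(2b² + 2c² − a²) (and cyclically). a² = 213.16, b² = 57.76, c² = 228.01.
m_a = ½√(2·57.76 + 2·228.01 − 213.16) = ½√358.38 ≈ ½·18.9309 ≈ 9.46546
m_b = ½√(2·213.16 + 2·228.01 − 57.76) = ½√824.58 ≈ ½·28.7155 ≈ 14.3578
m_c = ½√(2·213.16 + 2·57.76 − 228.01) = ½√313.83 ≈ ½·17.7152 ≈ 8.85762

m_a = 9.465, m_b = 14.36, m_c = 8.858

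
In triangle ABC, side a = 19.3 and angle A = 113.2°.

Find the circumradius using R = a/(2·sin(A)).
R = a/(2·sin(A)) = 19.3/(2·sin(113.2°))
sin(113.2°) ≈ 0.919135
R ≈ 19.3/(2·0.919135) = 19.3/1.83827 ≈ 10.499

R = 10.5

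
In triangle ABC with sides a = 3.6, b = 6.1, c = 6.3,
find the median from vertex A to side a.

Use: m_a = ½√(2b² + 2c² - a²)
m_a = ½√(2·6.1² + 2·6.3² − 3.6²) = ½√(2·37.21 + 2·39.69 − 12.96) = ½√(74.42 + 79.38 − 12.96) = ½√140.84
√140.84 ≈ 11.8676, so m_a ≈ 5.9338

m_a = 5.934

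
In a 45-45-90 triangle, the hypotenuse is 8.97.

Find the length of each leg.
In a 45-45-90 triangle hypotenuse = leg·√2, so leg = hypotenuse/√2.
Leg = 8.97/√2 ≈ 8.97/1.41421 ≈ 6.34275

Each leg = 6.343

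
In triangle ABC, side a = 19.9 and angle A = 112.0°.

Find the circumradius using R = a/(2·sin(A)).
R = a/(2·sin(A)) = 19.9/(2·sin(112.0°))
sin(112.0°) ≈ 0.927184
R ≈ 19.9/(2·0.927184) = 19.9/1.85437 ≈ 10.7314

R = 10.73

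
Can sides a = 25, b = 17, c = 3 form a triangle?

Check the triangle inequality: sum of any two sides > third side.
a + b vs c: 25 + 17 = 42 > 3  ✓
a + c vs b: 25 + 3 = 28 > 17  ✓
b + c vs a: 17 + 3 = 20 ≤ 25  ✗

No: 17 + 3 = 20 is not > 25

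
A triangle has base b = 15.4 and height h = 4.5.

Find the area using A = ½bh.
A = ½·b·h = ½·15.4·4.5 = ½·69.3 = 34.65

Area = 34.65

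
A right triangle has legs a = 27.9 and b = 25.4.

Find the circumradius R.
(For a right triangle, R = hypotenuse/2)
Hypotenuse c = √(a² + b²) = √(778.41 + 645.16) = √1423.57 ≈ 37.7302
R = c/2 ≈ 37.7302/2 ≈ 18.8651

R = 18.87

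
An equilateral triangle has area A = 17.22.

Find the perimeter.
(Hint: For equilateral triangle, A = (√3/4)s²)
A = (√3/4)s²  ⇒  s² = 4A/√3 = 4·17.22/√3 = 68.88/1.73205 ≈ 39.7679
s ≈ √39.7679 ≈ 6.30618
Perimeter = 3s ≈ 3·6.30618 ≈ 18.9185

Perimeter = 18.92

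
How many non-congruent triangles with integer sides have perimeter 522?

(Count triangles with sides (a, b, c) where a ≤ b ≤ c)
Let a ≤ b ≤ c with a + b + c = 522. The only binding inequality is a + b > c, i.e. 522 − c > c, so c < 522/2; and c ≥ 522/3 since c is the largest side.
So 174 ≤ c ≤ 260. For each c, b runs from ⌈(522 − c)/2⌉ up to c (then a = 522 − b − c satisfies 1 ≤ a ≤ b automatically), giving c − ⌈(522 − c)/2⌉ + 1 choices.
Summing over c: 1 + 2 + 4 + 5 + … + 128 + 130  (87 terms, c = 174, …, 260) = 5677
Check (closed form: nearest integer to p²/48 for even p, (p+3)²/48 for odd p): 522²/48 = 272484/48 ≈ 5676.75 → 5677

5677 triangles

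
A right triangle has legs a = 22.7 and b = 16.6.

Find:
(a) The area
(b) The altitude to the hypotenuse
(a) The legs are perpendicular, so Area = ½·a·b = ½·22.7·16.6 = ½·376.82 = 188.41
(b) Hypotenuse c = √(a² + b²) = √(515.29 + 275.56) = √790.85 ≈ 28.1221
    Area = ½·c·h_c  ⇒  h_c = 2·Area/c = 376.82/28.1221 ≈ 13.3994

Area = 188.41, h_c = 13.4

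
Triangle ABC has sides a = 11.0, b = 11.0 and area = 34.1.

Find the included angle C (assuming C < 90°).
Area = ½·a·b·sin(C)  ⇒  sin(C) = 2·Area/(a·b) = 2·34.1/(11.0·11.0) = 68.2/121 ≈ 0.563636
C = arcsin(0.563636) ≈ 34.3077° (taking the acute solution since C < 90°)

C = 34.31°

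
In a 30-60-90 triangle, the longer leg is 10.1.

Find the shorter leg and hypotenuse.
In a 30-60-90 triangle the sides are in ratio 1 : √3 : 2, so short leg = long leg/√3 and hypotenuse = 2·(short leg).
Short leg = 10.1/√3 ≈ 10.1/1.73205 ≈ 5.83124
Hypotenuse = 2·5.83124 ≈ 11.6625

Short leg = 5.831, Hypotenuse = 11.66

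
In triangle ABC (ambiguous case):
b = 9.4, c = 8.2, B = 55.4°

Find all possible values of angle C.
b/sin(B) = c/sin(C)  ⇒  sin(C) = c·sin(B)/b = 8.2·sin(55.4°)/9.4
sin(55.4°) ≈ 0.823136
sin(C) ≈ 8.2·0.823136/9.4 ≈ 6.74972/9.4 ≈ 0.718055
Candidate 1: C₁ = arcsin(0.718055) ≈ 45.8941°  →  A = 180° − 55.4° − 45.8941° ≈ 78.7059° > 0, valid
Candidate 2: C₂ = 180° − C₁ ≈ 134.106°  →  A = 180° − 55.4° − 134.106° ≈ -9.5059° ≤ 0, not a valid triangle

C = 45.89° (one solution)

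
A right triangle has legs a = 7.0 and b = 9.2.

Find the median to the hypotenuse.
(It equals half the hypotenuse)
Hypotenuse c = √(a² + b²) = √(49 + 84.64) = √133.64 ≈ 11.5603
Median to hypotenuse = c/2 ≈ 11.5603/2 ≈ 5.78014

Median = 5.78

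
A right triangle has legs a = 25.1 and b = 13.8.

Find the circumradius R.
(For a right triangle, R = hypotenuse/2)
Hypotenuse c = √(a² + b²) = √(630.01 + 190.44) = √820.45 ≈ 28.6435
R = c/2 ≈ 28.6435/2 ≈ 14.3217

R = 14.32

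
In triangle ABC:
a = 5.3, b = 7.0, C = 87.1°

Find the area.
Two sides and the included angle (SAS): A = ½·a·b·sin(C) = ½·5.3·7.0·sin(87.1°)
sin(87.1°) ≈ 0.998719
A ≈ ½·37.1·0.998719 = 18.55·0.998719 ≈ 18.5262

Area = 18.53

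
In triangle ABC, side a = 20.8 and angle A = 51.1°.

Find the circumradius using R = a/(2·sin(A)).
R = a/(2·sin(A)) = 20.8/(2·sin(51.1°))
sin(51.1°) ≈ 0.778243
R ≈ 20.8/(2·0.778243) = 20.8/1.55649 ≈ 13.3634

R = 13.36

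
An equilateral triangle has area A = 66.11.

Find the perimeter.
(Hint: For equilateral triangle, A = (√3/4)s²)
A = (√3/4)s²  ⇒  s² = 4A/√3 = 4·66.11/√3 = 264.44/1.73205 ≈ 152.675
s ≈ √152.675 ≈ 12.3562
Perimeter = 3s ≈ 3·12.3562 ≈ 37.0685

Perimeter = 37.07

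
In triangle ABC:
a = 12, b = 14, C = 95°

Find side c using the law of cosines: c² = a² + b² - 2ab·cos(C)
c² = 12² + 14² − 2·12·14·cos(95°)
cos(95°) ≈ -0.0871557
c² ≈ 144 + 196 − 336·(-0.0871557) ≈ 340 + 29.2843 ≈ 369.284
c ≈ √369.284 ≈ 19.2168

c = 19.22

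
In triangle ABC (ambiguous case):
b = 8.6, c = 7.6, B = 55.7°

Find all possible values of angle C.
b/sin(B) = c/sin(C)  ⇒  sin(C) = c·sin(B)/b = 7.6·sin(55.7°)/8.6
sin(55.7°) ≈ 0.826098
sin(C) ≈ 7.6·0.826098/8.6 ≈ 6.27835/8.6 ≈ 0.73004
Candidate 1: C₁ = arcsin(0.73004) ≈ 46.8898°  →  A = 180° − 55.7° − 46.8898° ≈ 77.4102° > 0, valid
Candidate 2: C₂ = 180° − C₁ ≈ 133.11°  →  A = 180° − 55.7° − 133.11° ≈ -8.8102° ≤ 0, not a valid triangle

C = 46.89° (one solution)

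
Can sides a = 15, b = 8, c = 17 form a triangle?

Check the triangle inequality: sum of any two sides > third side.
a + b vs c: 15 + 8 = 23 > 17  ✓
a + c vs b: 15 + 17 = 32 > 8  ✓
b + c vs a: 8 + 17 = 25 > 15  ✓

Yes, triangle inequality satisfied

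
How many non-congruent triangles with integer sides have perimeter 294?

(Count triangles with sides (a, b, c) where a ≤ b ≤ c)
Let a ≤ b ≤ c with a + b + c = 294. The only binding inequality is a + b > c, i.e. 294 − c > c, so c < 294/2; and c ≥ 294/3 since c is the largest side.
So 98 ≤ c ≤ 146. For each c, b runs from ⌈(294 − c)/2⌉ up to c (then a = 294 − b − c satisfies 1 ≤ a ≤ b automatically), giving c − ⌈(294 − c)/2⌉ + 1 choices.
Summing over c: 1 + 2 + 4 + 5 + … + 71 + 73  (49 terms, c = 98, …, 146) = 1801
Check (closed form: nearest integer to p²/48 for even p, (p+3)²/48 for odd p): 294²/48 = 86436/48 ≈ 1800.75 → 1801

1801 triangles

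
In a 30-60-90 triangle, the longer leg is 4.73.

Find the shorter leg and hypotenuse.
In a 30-60-90 triangle the sides are in ratio 1 : √3 : 2, so short leg = long leg/√3 and hypotenuse = 2·(short leg).
Short leg = 4.73/√3 ≈ 4.73/1.73205 ≈ 2.73087
Hypotenuse = 2·2.73087 ≈ 5.46173

Short leg = 2.731, Hypotenuse = 5.462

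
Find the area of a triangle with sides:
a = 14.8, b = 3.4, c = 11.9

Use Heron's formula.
s = (14.8 + 3.4 + 11.9)/2 = 30.1/2 = 15.05
s − a = 0.25, s − b = 11.65, s − c = 3.15
s(s−a)(s−b)(s−c) = 15.05·0.25·11.65·3.15 ≈ 138.074
Area = √138.074 ≈ 11.7505

Area = 11.75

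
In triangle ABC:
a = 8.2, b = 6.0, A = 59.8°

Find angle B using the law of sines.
a/sin(A) = b/sin(B)  ⇒  sin(B) = b·sin(A)/a = 6.0·sin(59.8°)/8.2
sin(59.8°) ≈ 0.864275
sin(B) ≈ 6.0·0.864275/8.2 ≈ 5.18565/8.2 ≈ 0.632396
B = arcsin(0.632396) ≈ 39.2271°
(Since b ≤ a we need B ≤ A, so the obtuse alternative 180° − 39.2271° ≈ 140.773° is rejected.)

B = 39.23°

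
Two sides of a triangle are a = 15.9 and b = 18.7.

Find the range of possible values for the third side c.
Triangle inequality: |a − b| < c < a + b
|a − b| = |15.9 − 18.7| = 2.8
a + b = 15.9 + 18.7 = 34.6

2.8 < c < 34.6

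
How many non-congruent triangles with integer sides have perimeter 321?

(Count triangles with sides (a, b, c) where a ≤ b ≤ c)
Let a ≤ b ≤ c with a + b + c = 321. The only binding inequality is a + b > c, i.e. 321 − c > c, so c < 321/2; and c ≥ 321/3 since c is the largest side.
So 107 ≤ c ≤ 160. For each c, b runs from ⌈(321 − c)/2⌉ up to c (then a = 321 − b − c satisfies 1 ≤ a ≤ b automatically), giving c − ⌈(321 − c)/2⌉ + 1 choices.
Summing over c: 1 + 2 + 4 + 5 + … + 79 + 80  (54 terms, c = 107, …, 160) = 2187
Check (closed form: nearest integer to p²/48 for even p, (p+3)²/48 for odd p): (321+3)²/48 = 324²/48 = 104976/48 ≈ 2187.00 → 2187

2187 triangles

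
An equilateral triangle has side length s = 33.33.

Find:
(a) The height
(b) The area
(a) The height splits the triangle into two 30-60-90 halves: h = s·√3/2 = 33.33·1.73205/2 ≈ 57.7293/2 ≈ 28.8646
(b) Area = (√3/4)·s² = (√3/4)·33.33² = (√3/4)·1110.8889 ≈ 0.433013·1110.8889 ≈ 481.029

Height = 28.86, Area = 481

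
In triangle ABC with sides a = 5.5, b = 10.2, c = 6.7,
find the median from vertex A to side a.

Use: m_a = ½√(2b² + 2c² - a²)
m_a = ½√(2·10.2² + 2·6.7² − 5.5²) = ½√(2·104.04 + 2·44.89 − 30.25) = ½√(208.08 + 89.78 − 30.25) = ½√267.61
√267.61 ≈ 16.3588, so m_a ≈ 8.17939

m_a = 8.179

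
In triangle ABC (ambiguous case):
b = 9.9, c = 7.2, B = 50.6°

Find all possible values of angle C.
b/sin(B) = c/sin(C)  ⇒  sin(C) = c·sin(B)/b = 7.2·sin(50.6°)/9.9
sin(50.6°) ≈ 0.772734
sin(C) ≈ 7.2·0.772734/9.9 ≈ 5.56368/9.9 ≈ 0.561988
Candidate 1: C₁ = arcsin(0.561988) ≈ 34.1934°  →  A = 180° − 50.6° − 34.1934° ≈ 95.2066° > 0, valid
Candidate 2: C₂ = 180° − C₁ ≈ 145.807°  →  A = 180° − 50.6° − 145.807° ≈ -16.4066° ≤ 0, not a valid triangle

C = 34.19° (one solution)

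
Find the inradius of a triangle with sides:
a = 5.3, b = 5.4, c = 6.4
r = Area/s where s is the semi-perimeter.
s = (5.3 + 5.4 + 6.4)/2 = 17.1/2 = 8.55
Area = √(s(s−a)(s−b)(s−c)) = √(8.55·3.25·3.15·2.15) ≈ √188.191 ≈ 13.7183
r ≈ 13.7183/8.55 ≈ 1.60448

r = 1.604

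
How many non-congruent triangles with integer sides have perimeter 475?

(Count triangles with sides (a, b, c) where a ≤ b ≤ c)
Let a ≤ b ≤ c with a + b + c = 475. The only binding inequality is a + b > c, i.e. 475 − c > c, so c < 475/2; and c ≥ 475/3 since c is the largest side.
So 159 ≤ c ≤ 237. For each c, b runs from ⌈(475 − c)/2⌉ up to c (then a = 475 − b − c satisfies 1 ≤ a ≤ b automatically), giving c − ⌈(475 − c)/2⌉ + 1 choices.
Summing over c: 2 + 3 + 5 + 6 + … + 117 + 119  (79 terms, c = 159, …, 237) = 4760
Check (closed form: nearest integer to p²/48 for even p, (p+3)²/48 for odd p): (475+3)²/48 = 478²/48 = 228484/48 ≈ 4760.08 → 4760

4760 triangles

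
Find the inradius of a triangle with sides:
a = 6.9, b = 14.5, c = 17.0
r = Area/s where s is the semi-perimeter.
s = (6.9 + 14.5 + 17.0)/2 = 38.4/2 = 19.2
Area = √(s(s−a)(s−b)(s−c)) = √(19.2·12.3·4.7·2.2) ≈ √2441.89 ≈ 49.4155
r ≈ 49.4155/19.2 ≈ 2.57373

r = 2.574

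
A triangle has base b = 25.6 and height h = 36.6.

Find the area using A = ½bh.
A = ½·b·h = ½·25.6·36.6 = ½·936.96 = 468.48

Area = 468.48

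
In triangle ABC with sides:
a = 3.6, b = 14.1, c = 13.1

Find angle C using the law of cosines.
c² = a² + b² − 2ab·cos(C)  ⇒  cos(C) = (a² + b² − c²)/(2ab)
cos(C) = (3.6² + 14.1² − 13.1²)/(2·3.6·14.1) = (12.96 + 198.81 − 171.61)/101.52 = 40.16/101.52 ≈ 0.395587
C = arccos(0.395587) ≈ 66.6974°

C = 66.7°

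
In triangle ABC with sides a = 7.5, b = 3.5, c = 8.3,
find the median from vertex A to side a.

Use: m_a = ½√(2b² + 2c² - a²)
m_a = ½√(2·3.5² + 2·8.3² − 7.5²) = ½√(2·12.25 + 2·68.89 − 56.25) = ½√(24.5 + 137.78 − 56.25) = ½√106.03
√106.03 ≈ 10.2971, so m_a ≈ 5.14854

m_a = 5.149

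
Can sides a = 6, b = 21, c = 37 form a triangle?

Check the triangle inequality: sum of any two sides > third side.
a + b vs c: 6 + 21 = 27 ≤ 37  ✗
a + c vs b: 6 + 37 = 43 > 21  ✓
b + c vs a: 21 + 37 = 58 > 6  ✓

No: 6 + 21 = 27 is not > 37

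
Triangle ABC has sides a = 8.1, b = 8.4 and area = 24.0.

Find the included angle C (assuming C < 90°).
Area = ½·a·b·sin(C)  ⇒  sin(C) = 2·Area/(a·b) = 2·24.0/(8.1·8.4) = 48/68.04 ≈ 0.705467
C = arcsin(0.705467) ≈ 44.8673° (taking the acute solution since C < 90°)

C = 44.87°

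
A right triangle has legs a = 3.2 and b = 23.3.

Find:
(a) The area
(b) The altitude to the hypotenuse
(a) The legs are perpendicular, so Area = ½·a·b = ½·3.2·23.3 = ½·74.56 = 37.28
(b) Hypotenuse c = √(a² + b²) = √(10.24 + 542.89) = √553.13 ≈ 23.5187
    Area = ½·c·h_c  ⇒  h_c = 2·Area/c = 74.56/23.5187 ≈ 3.17024

Area = 37.28, h_c = 3.17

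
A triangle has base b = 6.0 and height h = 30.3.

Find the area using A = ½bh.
A = ½·b·h = ½·6.0·30.3 = ½·181.8 = 90.9

Area = 90.9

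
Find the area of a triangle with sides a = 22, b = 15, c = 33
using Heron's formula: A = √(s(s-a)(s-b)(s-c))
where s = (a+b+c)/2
s = (22 + 15 + 33)/2 = 70/2 = 35
s − a = 13, s − b = 20, s − c = 2
s(s−a)(s−b)(s−c) = 35·13·20·2 = 18200
Area = √18200 ≈ 134.907

s = 35.0, Area = 134.9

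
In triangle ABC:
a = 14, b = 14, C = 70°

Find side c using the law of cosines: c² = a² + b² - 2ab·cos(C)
c² = 14² + 14² − 2·14·14·cos(70°)
cos(70°) ≈ 0.34202
c² ≈ 196 + 196 − 392·(0.34202) ≈ 392 − 134.072 ≈ 257.928
c ≈ √257.928 ≈ 16.0601

c = 16.06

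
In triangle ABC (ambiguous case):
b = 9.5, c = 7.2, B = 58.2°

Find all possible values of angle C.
b/sin(B) = c/sin(C)  ⇒  sin(C) = c·sin(B)/b = 7.2·sin(58.2°)/9.5
sin(58.2°) ≈ 0.849893
sin(C) ≈ 7.2·0.849893/9.5 ≈ 6.11923/9.5 ≈ 0.644129
Candidate 1: C₁ = arcsin(0.644129) ≈ 40.1004°  →  A = 180° − 58.2° − 40.1004° ≈ 81.6996° > 0, valid
Candidate 2: C₂ = 180° − C₁ ≈ 139.9°  →  A = 180° − 58.2° − 139.9° ≈ -18.0996° ≤ 0, not a valid triangle

C = 40.1° (one solution)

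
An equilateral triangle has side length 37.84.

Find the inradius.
r = Area/s with s the semi-perimeter.
Area = (√3/4)·37.84² = (√3/4)·1431.8656 ≈ 0.433013·1431.8656 ≈ 620.016
s = 3·37.84/2 = 56.76
r ≈ 620.016/56.76 ≈ 10.9235
(Equivalently r = side/(2√3) = 37.84/3.4641 ≈ 10.9235.)

r = 10.92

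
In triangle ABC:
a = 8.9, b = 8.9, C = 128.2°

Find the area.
Two sides and the included angle (SAS): A = ½·a·b·sin(C) = ½·8.9·8.9·sin(128.2°)
sin(128.2°) ≈ 0.785857
A ≈ ½·79.21·0.785857 = 39.605·0.785857 ≈ 31.1239

Area = 31.12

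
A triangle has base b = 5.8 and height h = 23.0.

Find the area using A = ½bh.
A = ½·b·h = ½·5.8·23.0 = ½·133.4 = 66.7

Area = 66.7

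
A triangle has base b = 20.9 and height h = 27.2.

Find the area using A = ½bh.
A = ½·b·h = ½·20.9·27.2 = ½·568.48 = 284.24

Area = 284.24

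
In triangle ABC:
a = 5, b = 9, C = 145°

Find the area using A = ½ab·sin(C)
A = ½·a·b·sin(C) = ½·5·9·sin(145°)
sin(145°) ≈ 0.573576
A ≈ ½·45·0.573576 = 22.5·0.573576 ≈ 12.9055

Area = 12.91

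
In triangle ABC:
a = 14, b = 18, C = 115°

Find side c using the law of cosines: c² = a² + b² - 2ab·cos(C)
c² = 14² + 18² − 2·14·18·cos(115°)
cos(115°) ≈ -0.422618
c² ≈ 196 + 324 − 504·(-0.422618) ≈ 520 + 213 ≈ 733
c ≈ √733 ≈ 27.074

c = 27.07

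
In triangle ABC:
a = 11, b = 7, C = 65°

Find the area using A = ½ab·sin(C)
A = ½·a·b·sin(C) = ½·11·7·sin(65°)
sin(65°) ≈ 0.906308
A ≈ ½·77·0.906308 = 38.5·0.906308 ≈ 34.8928

Area = 34.89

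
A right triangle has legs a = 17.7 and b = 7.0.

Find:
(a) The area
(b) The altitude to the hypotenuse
(a) The legs are perpendicular, so Area = ½·a·b = ½·17.7·7.0 = ½·123.9 = 61.95
(b) Hypotenuse c = √(a² + b²) = √(313.29 + 49) = √362.29 ≈ 19.0339
    Area = ½·c·h_c  ⇒  h_c = 2·Area/c = 123.9/19.0339 ≈ 6.50943

Area = 61.95, h_c = 6.509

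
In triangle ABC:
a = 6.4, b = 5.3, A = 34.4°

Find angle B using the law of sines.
a/sin(A) = b/sin(B)  ⇒  sin(B) = b·sin(A)/a = 5.3·sin(34.4°)/6.4
sin(34.4°) ≈ 0.564967
sin(B) ≈ 5.3·0.564967/6.4 ≈ 2.99433/6.4 ≈ 0.467863
B = arcsin(0.467863) ≈ 27.8957°
(Since b ≤ a we need B ≤ A, so the obtuse alternative 180° − 27.8957° ≈ 152.104° is rejected.)

B = 27.9°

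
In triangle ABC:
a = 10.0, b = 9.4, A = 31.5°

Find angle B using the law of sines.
a/sin(A) = b/sin(B)  ⇒  sin(B) = b·sin(A)/a = 9.4·sin(31.5°)/10.0
sin(31.5°) ≈ 0.522499
sin(B) ≈ 9.4·0.522499/10.0 ≈ 4.91149/10.0 ≈ 0.491149
B = arcsin(0.491149) ≈ 29.4161°
(Since b ≤ a we need B ≤ A, so the obtuse alternative 180° − 29.4161° ≈ 150.584° is rejected.)

B = 29.42°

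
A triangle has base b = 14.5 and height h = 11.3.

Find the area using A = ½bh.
A = ½·b·h = ½·14.5·11.3 = ½·163.85 = 81.925

Area = 81.925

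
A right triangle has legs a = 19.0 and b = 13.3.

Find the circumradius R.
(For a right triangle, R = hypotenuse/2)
Hypotenuse c = √(a² + b²) = √(361 + 176.89) = √537.89 ≈ 23.1925
R = c/2 ≈ 23.1925/2 ≈ 11.5962

R = 11.6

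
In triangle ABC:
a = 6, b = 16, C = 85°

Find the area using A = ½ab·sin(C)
A = ½·a·b·sin(C) = ½·6·16·sin(85°)
sin(85°) ≈ 0.996195
A ≈ ½·96·0.996195 = 48·0.996195 ≈ 47.8173

Area = 47.82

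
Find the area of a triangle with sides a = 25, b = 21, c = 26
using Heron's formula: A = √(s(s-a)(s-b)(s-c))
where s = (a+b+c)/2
s = (25 + 21 + 26)/2 = 72/2 = 36
s − a = 11, s − b = 15, s − c = 10
s(s−a)(s−b)(s−c) = 36·11·15·10 = 59400
Area = √59400 ≈ 243.721

s = 36.0, Area = 243.7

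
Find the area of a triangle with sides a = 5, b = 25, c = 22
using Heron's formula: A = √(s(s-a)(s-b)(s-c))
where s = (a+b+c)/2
s = (5 + 25 + 22)/2 = 52/2 = 26
s − a = 21, s − b = 1, s − c = 4
s(s−a)(s−b)(s−c) = 26·21·1·4 = 2184
Area = √2184 ≈ 46.7333

s = 26.0, Area = 46.73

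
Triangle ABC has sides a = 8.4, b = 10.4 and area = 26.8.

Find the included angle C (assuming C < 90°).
Area = ½·a·b·sin(C)  ⇒  sin(C) = 2·Area/(a·b) = 2·26.8/(8.4·10.4) = 53.6/87.36 ≈ 0.613553
C = arcsin(0.613553) ≈ 37.8469° (taking the acute solution since C < 90°)

C = 37.85°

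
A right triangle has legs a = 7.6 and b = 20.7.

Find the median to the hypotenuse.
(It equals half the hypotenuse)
Hypotenuse c = √(a² + b²) = √(57.76 + 428.49) = √486.25 ≈ 22.0511
Median to hypotenuse = c/2 ≈ 22.0511/2 ≈ 11.0255

Median = 11.03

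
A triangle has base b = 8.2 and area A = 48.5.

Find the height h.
A = ½·b·h  ⇒  h = 2A/b = 2·48.5/8.2 = 97/8.2 ≈ 11.8293

h = 11.83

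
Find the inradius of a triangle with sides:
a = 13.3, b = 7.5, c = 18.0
r = Area/s where s is the semi-perimeter.
s = (13.3 + 7.5 + 18.0)/2 = 38.8/2 = 19.4
Area = √(s(s−a)(s−b)(s−c)) = √(19.4·6.1·11.9·1.4) ≈ √1971.54 ≈ 44.4021
r ≈ 44.4021/19.4 ≈ 2.28877

r = 2.289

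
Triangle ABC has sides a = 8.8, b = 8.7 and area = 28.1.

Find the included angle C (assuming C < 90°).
Area = ½·a·b·sin(C)  ⇒  sin(C) = 2·Area/(a·b) = 2·28.1/(8.8·8.7) = 56.2/76.56 ≈ 0.734065
C = arcsin(0.734065) ≈ 47.2283° (taking the acute solution since C < 90°)

C = 47.23°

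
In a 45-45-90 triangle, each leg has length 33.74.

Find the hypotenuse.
In a 45-45-90 triangle the sides are in ratio 1 : 1 : √2, so hypotenuse = leg·√2.
Hypotenuse = 33.74·√2 ≈ 33.74·1.41421 ≈ 47.7156

Hypotenuse = 33.74√2 = 47.72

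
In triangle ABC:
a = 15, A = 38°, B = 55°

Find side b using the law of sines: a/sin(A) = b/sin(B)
a/sin(A) = b/sin(B)  ⇒  b = a·sin(B)/sin(A) = 15·sin(55°)/sin(38°)
sin(55°) ≈ 0.819152, sin(38°) ≈ 0.615661
b ≈ 15·0.819152/0.615661 ≈ 12.2873/0.615661 ≈ 19.9579

b = 19.96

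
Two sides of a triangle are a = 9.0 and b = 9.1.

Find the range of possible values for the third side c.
Triangle inequality: |a − b| < c < a + b
|a − b| = |9.0 − 9.1| = 0.1
a + b = 9.0 + 9.1 = 18.1

0.1 < c < 18.1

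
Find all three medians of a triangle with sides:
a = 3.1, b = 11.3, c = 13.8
Median formula: m_a = ½√(2b² + 2c² − a²) (and cyclically). a² = 9.61, b² = 127.69, c² = 190.44.
m_a = ½√(2·127.69 + 2·190.44 − 9.61) = ½√626.65 ≈ ½·25.033 ≈ 12.5165
m_b = ½√(2·9.61 + 2·190.44 − 127.69) = ½√272.41 ≈ ½·16.5048 ≈ 8.25242
m_c = ½√(2·9.61 + 2·127.69 − 190.44) = ½√84.16 ≈ ½·9.17388 ≈ 4.58694

m_a = 12.52, m_b = 8.252, m_c = 4.587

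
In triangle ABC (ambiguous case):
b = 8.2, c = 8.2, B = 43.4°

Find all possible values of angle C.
b/sin(B) = c/sin(C)  ⇒  sin(C) = c·sin(B)/b = 8.2·sin(43.4°)/8.2
sin(43.4°) ≈ 0.687088
sin(C) ≈ 8.2·0.687088/8.2 ≈ 5.63412/8.2 ≈ 0.687088
Candidate 1: C₁ = arcsin(0.687088) ≈ 43.4°  →  A = 180° − 43.4° − 43.4° ≈ 93.2° > 0, valid
Candidate 2: C₂ = 180° − C₁ ≈ 136.6°  →  A = 180° − 43.4° − 136.6° ≈ 0° ≤ 0, not a valid triangle

C = 43.4° (one solution)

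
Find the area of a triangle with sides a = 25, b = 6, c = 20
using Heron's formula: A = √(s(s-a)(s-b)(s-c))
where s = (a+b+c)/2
s = (25 + 6 + 20)/2 = 51/2 = 25.5
s − a = 0.5, s − b = 19.5, s − c = 5.5
s(s−a)(s−b)(s−c) = 25.5·0.5·19.5·5.5 = 1367.4375
Area = √1367.4375 ≈ 36.9789

s = 25.5, Area = 36.98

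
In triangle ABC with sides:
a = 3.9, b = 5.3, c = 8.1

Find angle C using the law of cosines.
c² = a² + b² − 2ab·cos(C)  ⇒  cos(C) = (a² + b² − c²)/(2ab)
cos(C) = (3.9² + 5.3² − 8.1²)/(2·3.9·5.3) = (15.21 + 28.09 − 65.61)/41.34 = -22.31/41.34 ≈ -0.539671
C = arccos(-0.539671) ≈ 122.661°

C = 122.7°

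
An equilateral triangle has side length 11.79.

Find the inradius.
r = Area/s with s the semi-perimeter.
Area = (√3/4)·11.79² = (√3/4)·139.0041 ≈ 0.433013·139.0041 ≈ 60.1905
s = 3·11.79/2 = 17.685
r ≈ 60.1905/17.685 ≈ 3.40348
(Equivalently r = side/(2√3) = 11.79/3.4641 ≈ 3.40348.)

r = 3.403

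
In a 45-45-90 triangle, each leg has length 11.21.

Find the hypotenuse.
In a 45-45-90 triangle the sides are in ratio 1 : 1 : √2, so hypotenuse = leg·√2.
Hypotenuse = 11.21·√2 ≈ 11.21·1.41421 ≈ 15.8533

Hypotenuse = 11.21√2 = 15.85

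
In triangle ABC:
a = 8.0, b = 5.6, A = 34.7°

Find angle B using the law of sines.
a/sin(A) = b/sin(B)  ⇒  sin(B) = b·sin(A)/a = 5.6·sin(34.7°)/8.0
sin(34.7°) ≈ 0.56928
sin(B) ≈ 5.6·0.56928/8.0 ≈ 3.18797/8.0 ≈ 0.398496
B = arcsin(0.398496) ≈ 23.4842°
(Since b ≤ a we need B ≤ A, so the obtuse alternative 180° − 23.4842° ≈ 156.516° is rejected.)

B = 23.48°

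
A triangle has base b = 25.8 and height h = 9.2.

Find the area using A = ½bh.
A = ½·b·h = ½·25.8·9.2 = ½·237.36 = 118.68

Area = 118.68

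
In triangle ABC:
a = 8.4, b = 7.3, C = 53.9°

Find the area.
Two sides and the included angle (SAS): A = ½·a·b·sin(C) = ½·8.4·7.3·sin(53.9°)
sin(53.9°) ≈ 0.80799
A ≈ ½·61.32·0.80799 = 30.66·0.80799 ≈ 24.773

Area = 24.77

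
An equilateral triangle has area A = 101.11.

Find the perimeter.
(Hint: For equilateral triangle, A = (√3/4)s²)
A = (√3/4)s²  ⇒  s² = 4A/√3 = 4·101.11/√3 = 404.44/1.73205 ≈ 233.504
s ≈ √233.504 ≈ 15.2808
Perimeter = 3s ≈ 3·15.2808 ≈ 45.8425

Perimeter = 45.84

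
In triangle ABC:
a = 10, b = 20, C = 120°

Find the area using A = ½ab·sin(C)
A = ½·a·b·sin(C) = ½·10·20·sin(120°)
sin(120°) ≈ 0.866025
A ≈ ½·200·0.866025 = 100·0.866025 ≈ 86.6025

Area = 86.6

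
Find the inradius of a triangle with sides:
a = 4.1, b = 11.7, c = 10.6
r = Area/s where s is the semi-perimeter.
s = (4.1 + 11.7 + 10.6)/2 = 26.4/2 = 13.2
Area = √(s(s−a)(s−b)(s−c)) = √(13.2·9.1·1.5·2.6) ≈ √468.468 ≈ 21.6441
r ≈ 21.6441/13.2 ≈ 1.63971

r = 1.64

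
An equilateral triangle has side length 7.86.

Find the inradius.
r = Area/s with s the semi-perimeter.
Area = (√3/4)·7.86² = (√3/4)·61.7796 ≈ 0.433013·61.7796 ≈ 26.7514
s = 3·7.86/2 = 11.79
r ≈ 26.7514/11.79 ≈ 2.26899
(Equivalently r = side/(2√3) = 7.86/3.4641 ≈ 2.26899.)

r = 2.269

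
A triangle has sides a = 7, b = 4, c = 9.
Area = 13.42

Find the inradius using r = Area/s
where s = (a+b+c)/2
s = (7 + 4 + 9)/2 = 20/2 = 10
r = Area/s = 13.42/10 ≈ 1.342

r = 1.342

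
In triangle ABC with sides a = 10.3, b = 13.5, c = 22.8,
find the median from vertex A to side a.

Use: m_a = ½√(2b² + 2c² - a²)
m_a = ½√(2·13.5² + 2·22.8² − 10.3²) = ½√(2·182.25 + 2·519.84 − 106.09) = ½√(364.5 + 1039.68 − 106.09) = ½√1298.09
√1298.09 ≈ 36.029, so m_a ≈ 18.0145

m_a = 18.01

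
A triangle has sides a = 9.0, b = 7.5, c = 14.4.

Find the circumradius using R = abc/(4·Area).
First find the area with Heron's formula.
s = (9.0 + 7.5 + 14.4)/2 = 15.45
Area = √(s(s−a)(s−b)(s−c)) = √(15.45·6.45·7.95·1.05) ≈ √831.849 ≈ 28.8418
abc = 9.0·7.5·14.4 = 972
R = abc/(4·Area) ≈ 972/(4·28.8418) = 972/115.367 ≈ 8.42527

R = 8.425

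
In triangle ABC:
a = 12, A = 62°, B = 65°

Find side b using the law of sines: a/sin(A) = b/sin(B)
a/sin(A) = b/sin(B)  ⇒  b = a·sin(B)/sin(A) = 12·sin(65°)/sin(62°)
sin(65°) ≈ 0.906308, sin(62°) ≈ 0.882948
b ≈ 12·0.906308/0.882948 ≈ 10.8757/0.882948 ≈ 12.3175

b = 12.32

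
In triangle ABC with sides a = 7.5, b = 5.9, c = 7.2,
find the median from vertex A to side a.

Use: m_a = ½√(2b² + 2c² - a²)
m_a = ½√(2·5.9² + 2·7.2² − 7.5²) = ½√(2·34.81 + 2·51.84 − 56.25) = ½√(69.62 + 103.68 − 56.25) = ½√117.05
√117.05 ≈ 10.819, so m_a ≈ 5.40948

m_a = 5.409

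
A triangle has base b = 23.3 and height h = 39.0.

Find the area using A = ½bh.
A = ½·b·h = ½·23.3·39.0 = ½·908.7 = 454.35

Area = 454.35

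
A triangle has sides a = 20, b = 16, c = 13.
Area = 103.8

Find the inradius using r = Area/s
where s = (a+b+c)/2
s = (20 + 16 + 13)/2 = 49/2 = 24.5
r = Area/s = 103.8/24.5 ≈ 4.23673

r = 4.237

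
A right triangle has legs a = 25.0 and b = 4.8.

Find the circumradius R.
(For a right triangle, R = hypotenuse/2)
Hypotenuse c = √(a² + b²) = √(625 + 23.04) = √648.04 ≈ 25.4566
R = c/2 ≈ 25.4566/2 ≈ 12.7283

R = 12.73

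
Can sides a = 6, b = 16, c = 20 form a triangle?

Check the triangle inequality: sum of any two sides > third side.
a + b vs c: 6 + 16 = 22 > 20  ✓
a + c vs b: 6 + 20 = 26 > 16  ✓
b + c vs a: 16 + 20 = 36 > 6  ✓

Yes, triangle inequality satisfied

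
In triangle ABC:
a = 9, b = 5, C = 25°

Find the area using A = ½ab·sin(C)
A = ½·a·b·sin(C) = ½·9·5·sin(25°)
sin(25°) ≈ 0.422618
A ≈ ½·45·0.422618 = 22.5·0.422618 ≈ 9.50891

Area = 9.509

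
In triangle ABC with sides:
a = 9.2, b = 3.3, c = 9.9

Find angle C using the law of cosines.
c² = a² + b² − 2ab·cos(C)  ⇒  cos(C) = (a² + b² − c²)/(2ab)
cos(C) = (9.2² + 3.3² − 9.9²)/(2·9.2·3.3) = (84.64 + 10.89 − 98.01)/60.72 = -2.48/60.72 ≈ -0.0408432
C = arccos(-0.0408432) ≈ 92.3408°

C = 92.34°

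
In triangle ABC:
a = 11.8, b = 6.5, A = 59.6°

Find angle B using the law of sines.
a/sin(A) = b/sin(B)  ⇒  sin(B) = b·sin(A)/a = 6.5·sin(59.6°)/11.8
sin(59.6°) ≈ 0.862514
sin(B) ≈ 6.5·0.862514/11.8 ≈ 5.60634/11.8 ≈ 0.475113
B = arcsin(0.475113) ≈ 28.3667°
(Since b ≤ a we need B ≤ A, so the obtuse alternative 180° − 28.3667° ≈ 151.633° is rejected.)

B = 28.37°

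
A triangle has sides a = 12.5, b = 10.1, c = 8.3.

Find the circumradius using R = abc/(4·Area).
First find the area with Heron's formula.
s = (12.5 + 10.1 + 8.3)/2 = 15.45
Area = √(s(s−a)(s−b)(s−c)) = √(15.45·2.95·5.35·7.15) ≈ √1743.45 ≈ 41.7547
abc = 12.5·10.1·8.3 = 1047.875
R = abc/(4·Area) ≈ 1047.875/(4·41.7547) = 1047.875/167.019 ≈ 6.274

R = 6.274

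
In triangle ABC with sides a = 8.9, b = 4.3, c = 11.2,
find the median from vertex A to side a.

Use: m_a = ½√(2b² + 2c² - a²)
m_a = ½√(2·4.3² + 2·11.2² − 8.9²) = ½√(2·18.49 + 2·125.44 − 79.21) = ½√(36.98 + 250.88 − 79.21) = ½√208.65
√208.65 ≈ 14.4447, so m_a ≈ 7.22236

m_a = 7.222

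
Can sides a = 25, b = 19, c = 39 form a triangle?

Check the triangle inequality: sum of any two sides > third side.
a + b vs c: 25 + 19 = 44 > 39  ✓
a + c vs b: 25 + 39 = 64 > 19  ✓
b + c vs a: 19 + 39 = 58 > 25  ✓

Yes, triangle inequality satisfied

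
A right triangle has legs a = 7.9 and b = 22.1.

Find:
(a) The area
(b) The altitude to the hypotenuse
(a) The legs are perpendicular, so Area = ½·a·b = ½·7.9·22.1 = ½·174.59 = 87.295
(b) Hypotenuse c = √(a² + b²) = √(62.41 + 488.41) = √550.82 ≈ 23.4696
    Area = ½·c·h_c  ⇒  h_c = 2·Area/c = 174.59/23.4696 ≈ 7.439

Area = 87.295, h_c = 7.439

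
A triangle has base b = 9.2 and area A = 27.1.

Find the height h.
A = ½·b·h  ⇒  h = 2A/b = 2·27.1/9.2 = 54.2/9.2 ≈ 5.8913

h = 5.891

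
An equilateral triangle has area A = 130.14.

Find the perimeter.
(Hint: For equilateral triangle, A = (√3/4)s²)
A = (√3/4)s²  ⇒  s² = 4A/√3 = 4·130.14/√3 = 520.56/1.73205 ≈ 300.545
s ≈ √300.545 ≈ 17.3362
Perimeter = 3s ≈ 3·17.3362 ≈ 52.0087

Perimeter = 52.01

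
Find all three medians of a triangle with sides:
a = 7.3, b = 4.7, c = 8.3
Median formula: m_a = ½√(2b² + 2c² − a²) (and cyclically). a² = 53.29, b² = 22.09, c² = 68.89.
m_a = ½√(2·22.09 + 2·68.89 − 53.29) = ½√128.67 ≈ ½·11.3433 ≈ 5.67164
m_b = ½√(2·53.29 + 2·68.89 − 22.09) = ½√222.27 ≈ ½·14.9087 ≈ 7.45436
m_c = ½√(2·53.29 + 2·22.09 − 68.89) = ½√81.87 ≈ ½·9.0482 ≈ 4.5241

m_a = 5.672, m_b = 7.454, m_c = 4.524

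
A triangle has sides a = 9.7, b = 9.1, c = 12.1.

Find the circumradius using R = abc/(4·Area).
First find the area with Heron's formula.
s = (9.7 + 9.1 + 12.1)/2 = 15.45
Area = √(s(s−a)(s−b)(s−c)) = √(15.45·5.75·6.35·3.35) ≈ √1889.8 ≈ 43.4718
abc = 9.7·9.1·12.1 = 1068.067
R = abc/(4·Area) ≈ 1068.067/(4·43.4718) = 1068.067/173.887 ≈ 6.1423

R = 6.142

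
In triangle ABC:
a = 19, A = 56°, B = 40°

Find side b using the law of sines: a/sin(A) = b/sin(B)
a/sin(A) = b/sin(B)  ⇒  b = a·sin(B)/sin(A) = 19·sin(40°)/sin(56°)
sin(40°) ≈ 0.642788, sin(56°) ≈ 0.829038
b ≈ 19·0.642788/0.829038 ≈ 12.213/0.829038 ≈ 14.7315

b = 14.73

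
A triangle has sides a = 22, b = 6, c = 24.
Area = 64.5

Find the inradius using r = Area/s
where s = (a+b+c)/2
s = (22 + 6 + 24)/2 = 52/2 = 26
r = Area/s = 64.5/26 ≈ 2.48077

r = 2.481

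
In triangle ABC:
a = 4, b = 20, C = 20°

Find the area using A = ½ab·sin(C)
A = ½·a·b·sin(C) = ½·4·20·sin(20°)
sin(20°) ≈ 0.34202
A ≈ ½·80·0.34202 = 40·0.34202 ≈ 13.6808

Area = 13.68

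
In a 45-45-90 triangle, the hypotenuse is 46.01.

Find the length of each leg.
In a 45-45-90 triangle hypotenuse = leg·√2, so leg = hypotenuse/√2.
Leg = 46.01/√2 ≈ 46.01/1.41421 ≈ 32.534

Each leg = 32.53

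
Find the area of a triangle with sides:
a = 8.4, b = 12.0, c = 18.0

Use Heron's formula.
s = (8.4 + 12.0 + 18.0)/2 = 38.4/2 = 19.2
s − a = 10.8, s − b = 7.2, s − c = 1.2
s(s−a)(s−b)(s−c) = 19.2·10.8·7.2·1.2 ≈ 1791.59
Area = √1791.59 ≈ 42.3272

Area = 42.33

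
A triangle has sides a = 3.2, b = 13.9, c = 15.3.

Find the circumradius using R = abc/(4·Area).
First find the area with Heron's formula.
s = (3.2 + 13.9 + 15.3)/2 = 16.2
Area = √(s(s−a)(s−b)(s−c)) = √(16.2·13·2.3·0.9) ≈ √435.942 ≈ 20.8792
abc = 3.2·13.9·15.3 = 680.544
R = abc/(4·Area) ≈ 680.544/(4·20.8792) = 680.544/83.5169 ≈ 8.14858

R = 8.149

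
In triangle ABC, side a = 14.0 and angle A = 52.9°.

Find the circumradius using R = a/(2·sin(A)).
R = a/(2·sin(A)) = 14.0/(2·sin(52.9°))
sin(52.9°) ≈ 0.797584
R ≈ 14.0/(2·0.797584) = 14.0/1.59517 ≈ 8.77651

R = 8.777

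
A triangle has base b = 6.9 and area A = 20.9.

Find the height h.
A = ½·b·h  ⇒  h = 2A/b = 2·20.9/6.9 = 41.8/6.9 ≈ 6.05797

h = 6.058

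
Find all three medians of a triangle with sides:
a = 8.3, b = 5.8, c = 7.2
Median formula: m_a = ½√(2b² + 2c² − a²) (and cyclically). a² = 68.89, b² = 33.64, c² = 51.84.
m_a = ½√(2·33.64 + 2·51.84 − 68.89) = ½√102.07 ≈ ½·10.103 ≈ 5.05148
m_b = ½√(2·68.89 + 2·51.84 − 33.64) = ½√207.82 ≈ ½·14.416 ≈ 7.20798
m_c = ½√(2·68.89 + 2·33.64 − 51.84) = ½√153.22 ≈ ½·12.3782 ≈ 6.1891

m_a = 5.051, m_b = 7.208, m_c = 6.189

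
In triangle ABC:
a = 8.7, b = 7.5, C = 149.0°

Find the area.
Two sides and the included angle (SAS): A = ½·a·b·sin(C) = ½·8.7·7.5·sin(149.0°)
sin(149.0°) ≈ 0.515038
A ≈ ½·65.25·0.515038 = 32.625·0.515038 ≈ 16.8031

Area = 16.8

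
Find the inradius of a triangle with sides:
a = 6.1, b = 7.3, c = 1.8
r = Area/s where s is the semi-perimeter.
s = (6.1 + 7.3 + 1.8)/2 = 15.2/2 = 7.6
Area = √(s(s−a)(s−b)(s−c)) = √(7.6·1.5·0.3·5.8) ≈ √19.836 ≈ 4.45376
r ≈ 4.45376/7.6 ≈ 0.586021

r = 0.586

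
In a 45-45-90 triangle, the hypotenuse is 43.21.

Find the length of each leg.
In a 45-45-90 triangle hypotenuse = leg·√2, so leg = hypotenuse/√2.
Leg = 43.21/√2 ≈ 43.21/1.41421 ≈ 30.5541

Each leg = 30.55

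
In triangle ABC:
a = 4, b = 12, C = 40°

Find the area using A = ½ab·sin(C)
A = ½·a·b·sin(C) = ½·4·12·sin(40°)
sin(40°) ≈ 0.642788
A ≈ ½·48·0.642788 = 24·0.642788 ≈ 15.4269

Area = 15.43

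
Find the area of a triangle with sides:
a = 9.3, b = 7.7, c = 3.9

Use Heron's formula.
s = (9.3 + 7.7 + 3.9)/2 = 20.9/2 = 10.45
s − a = 1.15, s − b = 2.75, s − c = 6.55
s(s−a)(s−b)(s−c) = 10.45·1.15·2.75·6.55 ≈ 216.465
Area = √216.465 ≈ 14.7128

Area = 14.71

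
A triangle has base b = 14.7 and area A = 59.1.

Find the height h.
A = ½·b·h  ⇒  h = 2A/b = 2·59.1/14.7 = 118.2/14.7 ≈ 8.04082

h = 8.041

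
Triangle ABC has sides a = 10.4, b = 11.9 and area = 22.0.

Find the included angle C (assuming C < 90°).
Area = ½·a·b·sin(C)  ⇒  sin(C) = 2·Area/(a·b) = 2·22.0/(10.4·11.9) = 44/123.76 ≈ 0.355527
C = arcsin(0.355527) ≈ 20.8257° (taking the acute solution since C < 90°)

C = 20.83°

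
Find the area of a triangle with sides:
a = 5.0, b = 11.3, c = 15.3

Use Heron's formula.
s = (5.0 + 11.3 + 15.3)/2 = 31.6/2 = 15.8
s − a = 10.8, s − b = 4.5, s − c = 0.5
s(s−a)(s−b)(s−c) = 15.8·10.8·4.5·0.5 ≈ 383.94
Area = √383.94 ≈ 19.5944

Area = 19.59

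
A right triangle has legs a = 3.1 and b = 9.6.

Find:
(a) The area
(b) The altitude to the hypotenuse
(a) The legs are perpendicular, so Area = ½·a·b = ½·3.1·9.6 = ½·29.76 = 14.88
(b) Hypotenuse c = √(a² + b²) = √(9.61 + 92.16) = √101.77 ≈ 10.0881
    Area = ½·c·h_c  ⇒  h_c = 2·Area/c = 29.76/10.0881 ≈ 2.95001

Area = 14.88, h_c = 2.95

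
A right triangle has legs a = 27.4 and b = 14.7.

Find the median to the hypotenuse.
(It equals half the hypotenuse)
Hypotenuse c = √(a² + b²) = √(750.76 + 216.09) = √966.85 ≈ 31.0942
Median to hypotenuse = c/2 ≈ 31.0942/2 ≈ 15.5471

Median = 15.55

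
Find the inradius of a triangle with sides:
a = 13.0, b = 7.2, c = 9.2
r = Area/s where s is the semi-perimeter.
s = (13.0 + 7.2 + 9.2)/2 = 29.4/2 = 14.7
Area = √(s(s−a)(s−b)(s−c)) = √(14.7·1.7·7.5·5.5) ≈ √1030.84 ≈ 32.1067
r ≈ 32.1067/14.7 ≈ 2.18413

r = 2.184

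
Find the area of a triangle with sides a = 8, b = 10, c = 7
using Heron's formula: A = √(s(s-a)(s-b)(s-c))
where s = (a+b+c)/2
s = (8 + 10 + 7)/2 = 25/2 = 12.5
s − a = 4.5, s − b = 2.5, s − c = 5.5
s(s−a)(s−b)(s−c) = 12.5·4.5·2.5·5.5 = 773.4375
Area = √773.4375 ≈ 27.8107

s = 12.5, Area = 27.81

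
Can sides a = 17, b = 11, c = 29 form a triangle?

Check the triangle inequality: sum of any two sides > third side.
a + b vs c: 17 + 11 = 28 ≤ 29  ✗
a + c vs b: 17 + 29 = 46 > 11  ✓
b + c vs a: 11 + 29 = 40 > 17  ✓

No: 17 + 11 = 28 is not > 29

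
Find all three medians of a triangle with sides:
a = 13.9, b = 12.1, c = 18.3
Median formula: m_a = ½√(2b² + 2c² − a²) (and cyclically). a² = 193.21, b² = 146.41, c² = 334.89.
m_a = ½√(2·146.41 + 2·334.89 − 193.21) = ½√769.39 ≈ ½·27.7379 ≈ 13.8689
m_b = ½√(2·193.21 + 2·334.89 − 146.41) = ½√909.79 ≈ ½·30.1627 ≈ 15.0814
m_c = ½√(2·193.21 + 2·146.41 − 334.89) = ½√344.35 ≈ ½·18.5567 ≈ 9.27833

m_a = 13.87, m_b = 15.08, m_c = 9.278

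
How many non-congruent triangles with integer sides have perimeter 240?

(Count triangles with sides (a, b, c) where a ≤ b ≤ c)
Let a ≤ b ≤ c with a + b + c = 240. The only binding inequality is a + b > c, i.e. 240 − c > c, so c < 240/2; and c ≥ 240/3 since c is the largest side.
So 80 ≤ c ≤ 119. For each c, b runs from ⌈(240 − c)/2⌉ up to c (then a = 240 − b − c satisfies 1 ≤ a ≤ b automatically), giving c − ⌈(240 − c)/2⌉ + 1 choices.
Summing over c: 1 + 2 + 4 + 5 + … + 58 + 59  (40 terms, c = 80, …, 119) = 1200
Check (closed form: nearest integer to p²/48 for even p, (p+3)²/48 for odd p): 240²/48 = 57600/48 ≈ 1200.00 → 1200

1200 triangles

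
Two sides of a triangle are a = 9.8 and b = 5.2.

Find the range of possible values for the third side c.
Triangle inequality: |a − b| < c < a + b
|a − b| = |9.8 − 5.2| = 4.6
a + b = 9.8 + 5.2 = 15

4.6 < c < 15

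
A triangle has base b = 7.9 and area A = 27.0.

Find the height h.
A = ½·b·h  ⇒  h = 2A/b = 2·27.0/7.9 = 54/7.9 ≈ 6.83544

h = 6.835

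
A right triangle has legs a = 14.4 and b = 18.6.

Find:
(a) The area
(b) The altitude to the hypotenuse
(a) The legs are perpendicular, so Area = ½·a·b = ½·14.4·18.6 = ½·267.84 = 133.92
(b) Hypotenuse c = √(a² + b²) = √(207.36 + 345.96) = √553.32 ≈ 23.5228
    Area = ½·c·h_c  ⇒  h_c = 2·Area/c = 267.84/23.5228 ≈ 11.3864

Area = 133.92, h_c = 11.39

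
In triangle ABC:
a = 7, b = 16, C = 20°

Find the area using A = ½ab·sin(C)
A = ½·a·b·sin(C) = ½·7·16·sin(20°)
sin(20°) ≈ 0.34202
A ≈ ½·112·0.34202 = 56·0.34202 ≈ 19.1531

Area = 19.15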